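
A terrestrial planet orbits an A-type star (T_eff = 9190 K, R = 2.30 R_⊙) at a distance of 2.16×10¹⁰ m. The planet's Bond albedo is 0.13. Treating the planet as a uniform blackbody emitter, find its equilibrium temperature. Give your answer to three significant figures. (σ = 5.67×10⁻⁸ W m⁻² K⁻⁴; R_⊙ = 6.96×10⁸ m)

R_⋆ = 2.30 × 6.96×10⁸ = 1.60×10⁹ m.
L = 4πR_⋆²σT_⋆⁴ = 4π(1.60×10⁹)² × 5.67×10⁻⁸ × (9190)⁴ = 1.30×10²⁸ W.
S = L/(4πd²) = 2.22×10⁶ W m⁻².
Energy balance: absorbed = emitted ⇒ πR²·S(1−A) = 4πR²·σT_eq⁴, so T_eq⁴ = S(1−A)/(4σ).
T_eq = [2.22×10⁶ × 0.87 / (4 × 5.67×10⁻⁸)]^(1/4) = (8.52×10¹²)^(1/4) = 1710 K.

T_eq ≈ 1710 K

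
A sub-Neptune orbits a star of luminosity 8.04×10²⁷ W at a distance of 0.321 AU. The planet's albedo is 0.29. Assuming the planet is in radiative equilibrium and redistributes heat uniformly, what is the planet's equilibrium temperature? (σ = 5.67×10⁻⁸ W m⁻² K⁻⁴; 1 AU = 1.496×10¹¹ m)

d = 0.321 AU = 4.80×10¹⁰ m.
Flux: S = L/(4πd²) = 8.04×10²⁷/(4π×(4.80×10¹⁰)²) = 2.77×10⁵ W m⁻².
Energy balance: absorbed = emitted ⇒ πR²·S(1−A) = 4πR²·σT_eq⁴, so T_eq⁴ = S(1−A)/(4σ).
T_eq = [2.77×10⁵ × 0.71 / (4 × 5.67×10⁻⁸)]^(1/4) = (8.69×10¹¹)^(1/4) = 965 K.

T_eq ≈ 965 K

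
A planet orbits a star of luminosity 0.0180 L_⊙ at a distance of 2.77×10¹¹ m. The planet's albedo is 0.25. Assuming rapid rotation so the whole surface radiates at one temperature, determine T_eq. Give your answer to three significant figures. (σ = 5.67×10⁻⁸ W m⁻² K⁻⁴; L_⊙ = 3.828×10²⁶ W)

L = 0.0180 × 3.828×10²⁶ = 6.89×10²⁴ W.
Flux: S = L/(4πd²) = 6.89×10²⁴/(4π×(2.77×10¹¹)²) = 7.15 W m⁻².
Energy balance: absorbed = emitted ⇒ πR²·S(1−A) = 4πR²·σT_eq⁴, so T_eq⁴ = S(1−A)/(4σ).
T_eq = [7.15 × 0.75 / (4 × 5.67×10⁻⁸)]^(1/4) = (2.36×10⁷)^(1/4) = 69.7 K.

T_eq ≈ 69.7 K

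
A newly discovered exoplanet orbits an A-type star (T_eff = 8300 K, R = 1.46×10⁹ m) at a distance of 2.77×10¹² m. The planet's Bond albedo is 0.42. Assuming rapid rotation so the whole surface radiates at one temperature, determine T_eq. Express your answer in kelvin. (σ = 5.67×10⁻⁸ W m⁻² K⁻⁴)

L = 4πR_⋆²σT_⋆⁴ = 4π(1.46×10⁹)² × 5.67×10⁻⁸ × (8300)⁴ = 7.21×10²⁷ W.
S = L/(4πd²) = 74.8 W m⁻².
Energy balance: absorbed = emitted ⇒ πR²·S(1−A) = 4πR²·σT_eq⁴, so T_eq⁴ = S(1−A)/(4σ).
T_eq = [74.8 × 0.58 / (4 × 5.67×10⁻⁸)]^(1/4) = (1.91×10⁸)^(1/4) = 118 K.

T_eq ≈ 118 K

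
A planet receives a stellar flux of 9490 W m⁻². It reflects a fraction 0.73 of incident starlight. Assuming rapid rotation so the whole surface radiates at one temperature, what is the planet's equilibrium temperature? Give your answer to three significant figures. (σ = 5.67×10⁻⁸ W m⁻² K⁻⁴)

T_eq ≈ 326 K

Energy balance: absorbed = emitted ⇒ πR²·S(1−A) = 4πR²·σT_eq⁴, so T_eq⁴ = S(1−A)/(4σ).
T_eq = [9490 × 0.27 / (4 × 5.67×10⁻⁸)]^(1/4) = (1.13×10¹⁰)^(1/4) = 326 K.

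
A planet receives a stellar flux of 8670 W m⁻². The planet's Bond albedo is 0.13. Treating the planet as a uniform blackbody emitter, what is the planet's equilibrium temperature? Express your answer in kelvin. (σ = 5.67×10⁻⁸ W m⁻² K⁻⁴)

Energy balance: absorbed = emitted ⇒ πR²·S(1−A) = 4πR²·σT_eq⁴, so T_eq⁴ = S(1−A)/(4σ).
T_eq = [8670 × 0.87 / (4 × 5.67×10⁻⁸)]^(1/4) = (3.33×10¹⁰)^(1/4) = 427 K.

T_eq ≈ 427 K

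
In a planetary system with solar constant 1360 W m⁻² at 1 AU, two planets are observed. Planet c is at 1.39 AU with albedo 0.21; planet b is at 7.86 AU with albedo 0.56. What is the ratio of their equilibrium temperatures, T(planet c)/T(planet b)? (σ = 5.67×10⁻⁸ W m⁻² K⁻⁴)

T₁/T₂ ≈ 2.753

T_eq = [S₀(1−A)/(4σd²)]^(1/4), so T ∝ (1−A)^(1/4) / √d.
T₁ = [1360×0.79/(4×5.67×10⁻⁸×1.39²)]^(1/4) = 222.52 K.
T₂ = [1360×0.44/(4×5.67×10⁻⁸×7.86²)]^(1/4) = 80.84 K.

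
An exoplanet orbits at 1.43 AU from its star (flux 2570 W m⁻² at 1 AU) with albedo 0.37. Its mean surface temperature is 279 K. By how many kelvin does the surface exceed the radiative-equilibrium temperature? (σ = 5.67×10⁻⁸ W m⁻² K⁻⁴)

ΔT ≈ 35.9 K

S = 2570/1.43² = 1257 W m⁻².
T_eq = [S(1−A)/(4σ)]^(1/4) = [1257×0.63/(4×5.67×10⁻⁸)]^(1/4) = 243.1 K.
ΔT = T_surf − T_eq = 279 − 243.1.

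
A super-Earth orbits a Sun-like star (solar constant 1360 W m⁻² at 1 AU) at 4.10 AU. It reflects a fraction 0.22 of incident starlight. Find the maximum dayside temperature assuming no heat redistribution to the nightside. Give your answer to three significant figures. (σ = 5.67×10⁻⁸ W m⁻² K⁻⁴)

T_ss ≈ 183 K

Flux at 4.10 AU: S = 1360/4.10² = 80.9 W m⁻².
With no redistribution each surface element balances locally: S(1−A) = σT⁴.
T = [80.9 × 0.78 / 5.67×10⁻⁸]^(1/4) = (1.11×10⁹)^(1/4) = 183 K.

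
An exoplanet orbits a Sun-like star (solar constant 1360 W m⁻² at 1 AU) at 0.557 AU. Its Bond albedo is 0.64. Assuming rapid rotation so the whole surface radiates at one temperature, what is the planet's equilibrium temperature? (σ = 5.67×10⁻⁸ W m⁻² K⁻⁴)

Flux at 0.557 AU: S = 1360/0.557² = 4380 W m⁻².
Energy balance: absorbed = emitted ⇒ πR²·S(1−A) = 4πR²·σT_eq⁴, so T_eq⁴ = S(1−A)/(4σ).
T_eq = [4380 × 0.36 / (4 × 5.67×10⁻⁸)]^(1/4) = (6.96×10⁹)^(1/4) = 289 K.

T_eq ≈ 289 K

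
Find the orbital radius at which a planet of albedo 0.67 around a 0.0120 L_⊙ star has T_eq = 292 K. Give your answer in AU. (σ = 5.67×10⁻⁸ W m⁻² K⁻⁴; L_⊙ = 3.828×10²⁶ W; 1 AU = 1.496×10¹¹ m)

L = 0.0120 × 3.828×10²⁶ = 4.59×10²⁴ W.
From T_eq⁴ = L(1−A)/(16πσd²): d = √[L(1−A)/(16πσT_eq⁴)].
d = √[4.59×10²⁴ × 0.33 / (16π × 5.67×10⁻⁸ × (292)⁴)] = 8.55×10⁹ m = 0.0572 AU.

d ≈ 0.0572 AU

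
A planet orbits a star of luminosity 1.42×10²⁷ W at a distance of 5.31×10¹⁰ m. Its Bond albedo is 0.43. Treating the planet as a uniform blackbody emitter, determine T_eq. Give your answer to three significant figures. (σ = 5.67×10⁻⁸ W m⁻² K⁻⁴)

Flux: S = L/(4πd²) = 1.42×10²⁷/(4π×(5.31×10¹⁰)²) = 4.01×10⁴ W m⁻².
Energy balance: absorbed = emitted ⇒ πR²·S(1−A) = 4πR²·σT_eq⁴, so T_eq⁴ = S(1−A)/(4σ).
T_eq = [4.01×10⁴ × 0.57 / (4 × 5.67×10⁻⁸)]^(1/4) = (1.01×10¹¹)^(1/4) = 563 K.

T_eq ≈ 563 K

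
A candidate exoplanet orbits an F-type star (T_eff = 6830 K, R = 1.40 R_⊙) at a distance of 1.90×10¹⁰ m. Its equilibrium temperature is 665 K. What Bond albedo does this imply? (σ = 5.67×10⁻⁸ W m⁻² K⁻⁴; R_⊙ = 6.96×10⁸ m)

R_⋆ = 1.40 × 6.96×10⁸ = 9.74×10⁸ m.
L = 4πR_⋆²σT_⋆⁴ = 4π(9.74×10⁸)² × 5.67×10⁻⁸ × (6830)⁴ = 1.47×10²⁷ W.
S = L/(4πd²) = 3.25×10⁵ W m⁻².
From T_eq⁴ = S(1−A)/(4σ): 1−A = 4σT_eq⁴/S.
1−A = 4 × 5.67×10⁻⁸ × (665)⁴ / 3.25×10⁵ = 0.137.

A ≈ 0.86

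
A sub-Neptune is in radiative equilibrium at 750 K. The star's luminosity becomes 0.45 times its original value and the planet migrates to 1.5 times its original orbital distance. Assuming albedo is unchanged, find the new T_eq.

T_eq ≈ 502 K

T_eq ∝ L^(1/4) · d^(−1/2).
T′ = 750 × 0.45^(1/4) / 1.5^(1/2) = 502 K.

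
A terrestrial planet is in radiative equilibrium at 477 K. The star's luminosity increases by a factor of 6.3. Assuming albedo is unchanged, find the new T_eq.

T_eq ≈ 756 K

T_eq ∝ L^(1/4) · d^(−1/2).
T′ = 477 × 6.3^(1/4) = 756 K.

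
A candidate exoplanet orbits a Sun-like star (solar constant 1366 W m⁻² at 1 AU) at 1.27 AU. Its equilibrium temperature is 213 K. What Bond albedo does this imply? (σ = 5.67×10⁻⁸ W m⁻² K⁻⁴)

A ≈ 0.45

Flux at 1.27 AU: S = 1366/1.27² = 847 W m⁻².
From T_eq⁴ = S(1−A)/(4σ): 1−A = 4σT_eq⁴/S.
1−A = 4 × 5.67×10⁻⁸ × (213)⁴ / 847 = 0.551.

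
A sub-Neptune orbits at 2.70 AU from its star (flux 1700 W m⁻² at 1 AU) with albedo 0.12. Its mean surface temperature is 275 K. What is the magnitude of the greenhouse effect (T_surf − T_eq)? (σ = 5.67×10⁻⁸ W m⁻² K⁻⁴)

ΔT ≈ 101.6 K

S = 1700/2.70² = 233.2 W m⁻².
T_eq = [S(1−A)/(4σ)]^(1/4) = [233.2×0.88/(4×5.67×10⁻⁸)]^(1/4) = 173.4 K.
ΔT = T_surf − T_eq = 275 − 173.4.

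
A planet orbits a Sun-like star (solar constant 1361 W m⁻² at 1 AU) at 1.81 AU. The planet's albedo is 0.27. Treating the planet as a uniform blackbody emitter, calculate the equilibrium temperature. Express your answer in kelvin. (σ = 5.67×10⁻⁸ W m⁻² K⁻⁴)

Flux at 1.81 AU: S = 1361/1.81² = 415 W m⁻².
Energy balance: absorbed = emitted ⇒ πR²·S(1−A) = 4πR²·σT_eq⁴, so T_eq⁴ = S(1−A)/(4σ).
T_eq = [415 × 0.73 / (4 × 5.67×10⁻⁸)]^(1/4) = (1.34×10⁹)^(1/4) = 191 K.

T_eq ≈ 191 K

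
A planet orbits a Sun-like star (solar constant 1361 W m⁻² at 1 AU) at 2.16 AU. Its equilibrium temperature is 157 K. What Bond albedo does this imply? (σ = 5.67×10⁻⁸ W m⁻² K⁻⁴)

A ≈ 0.53

Flux at 2.16 AU: S = 1361/2.16² = 292 W m⁻².
From T_eq⁴ = S(1−A)/(4σ): 1−A = 4σT_eq⁴/S.
1−A = 4 × 5.67×10⁻⁸ × (157)⁴ / 292 = 0.472.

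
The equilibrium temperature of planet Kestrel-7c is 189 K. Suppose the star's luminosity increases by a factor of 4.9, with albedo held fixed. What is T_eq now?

T_eq ≈ 281 K

T_eq ∝ L^(1/4) · d^(−1/2).
T′ = 189 × 4.9^(1/4) = 281 K.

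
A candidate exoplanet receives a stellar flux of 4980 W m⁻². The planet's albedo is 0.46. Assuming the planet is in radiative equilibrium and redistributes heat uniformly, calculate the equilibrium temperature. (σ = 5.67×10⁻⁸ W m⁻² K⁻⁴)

T_eq ≈ 330 K

Energy balance: absorbed = emitted ⇒ πR²·S(1−A) = 4πR²·σT_eq⁴, so T_eq⁴ = S(1−A)/(4σ).
T_eq = [4980 × 0.54 / (4 × 5.67×10⁻⁸)]^(1/4) = (1.19×10¹⁰)^(1/4) = 330 K.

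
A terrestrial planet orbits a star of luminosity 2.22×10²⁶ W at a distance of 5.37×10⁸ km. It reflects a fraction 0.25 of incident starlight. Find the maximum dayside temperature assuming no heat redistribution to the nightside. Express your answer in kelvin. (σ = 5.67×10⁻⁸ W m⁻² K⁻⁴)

T_ss ≈ 169 K

d = 5.37×10⁸ km = 5.37×10¹¹ m.
Flux: S = L/(4πd²) = 2.22×10²⁶/(4π×(5.37×10¹¹)²) = 61.3 W m⁻².
With no redistribution each surface element balances locally: S(1−A) = σT⁴.
T = [61.3 × 0.75 / 5.67×10⁻⁸]^(1/4) = (8.10×10⁸)^(1/4) = 169 K.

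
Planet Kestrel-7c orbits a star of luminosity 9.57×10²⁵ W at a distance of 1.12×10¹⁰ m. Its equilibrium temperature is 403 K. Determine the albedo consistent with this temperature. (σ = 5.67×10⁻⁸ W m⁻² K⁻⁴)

Flux: S = L/(4πd²) = 9.57×10²⁵/(4π×(1.12×10¹⁰)²) = 6.07×10⁴ W m⁻².
From T_eq⁴ = S(1−A)/(4σ): 1−A = 4σT_eq⁴/S.
1−A = 4 × 5.67×10⁻⁸ × (403)⁴ / 6.07×10⁴ = 0.099.

A ≈ 0.90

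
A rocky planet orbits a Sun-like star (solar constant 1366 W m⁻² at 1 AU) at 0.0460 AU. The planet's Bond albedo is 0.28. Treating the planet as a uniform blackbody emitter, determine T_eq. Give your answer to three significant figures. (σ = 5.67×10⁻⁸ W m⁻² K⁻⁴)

Flux at 0.0460 AU: S = 1366/0.0460² = 6.46×10⁵ W m⁻².
Energy balance: absorbed = emitted ⇒ πR²·S(1−A) = 4πR²·σT_eq⁴, so T_eq⁴ = S(1−A)/(4σ).
T_eq = [6.46×10⁵ × 0.72 / (4 × 5.67×10⁻⁸)]^(1/4) = (2.05×10¹²)^(1/4) = 1200 K.

T_eq ≈ 1200 K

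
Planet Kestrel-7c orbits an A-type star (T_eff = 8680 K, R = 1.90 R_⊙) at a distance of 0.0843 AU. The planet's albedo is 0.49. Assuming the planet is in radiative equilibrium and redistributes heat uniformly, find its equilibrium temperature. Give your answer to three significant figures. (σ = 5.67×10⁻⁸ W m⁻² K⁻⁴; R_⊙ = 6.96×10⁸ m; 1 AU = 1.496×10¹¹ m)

T_eq ≈ 1680 K

R_⋆ = 1.90 × 6.96×10⁸ = 1.32×10⁹ m.
d = 0.0843 AU = 1.26×10¹⁰ m.
L = 4πR_⋆²σT_⋆⁴ = 4π(1.32×10⁹)² × 5.67×10⁻⁸ × (8680)⁴ = 7.07×10²⁷ W.
S = L/(4πd²) = 3.54×10⁶ W m⁻².
Energy balance: absorbed = emitted ⇒ πR²·S(1−A) = 4πR²·σT_eq⁴, so T_eq⁴ = S(1−A)/(4σ).
T_eq = [3.54×10⁶ × 0.51 / (4 × 5.67×10⁻⁸)]^(1/4) = (7.96×10¹²)^(1/4) = 1680 K.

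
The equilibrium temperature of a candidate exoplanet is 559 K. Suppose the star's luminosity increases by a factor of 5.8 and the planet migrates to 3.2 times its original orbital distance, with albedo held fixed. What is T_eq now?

T_eq ∝ L^(1/4) · d^(−1/2).
T′ = 559 × 5.8^(1/4) / 3.2^(1/2) = 485 K.

T_eq ≈ 485 K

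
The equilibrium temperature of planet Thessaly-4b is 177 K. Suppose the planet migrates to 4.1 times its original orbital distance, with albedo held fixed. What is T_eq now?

T_eq ≈ 87.4 K

T_eq ∝ L^(1/4) · d^(−1/2).
T′ = 177 / 4.1^(1/2) = 87.4 K.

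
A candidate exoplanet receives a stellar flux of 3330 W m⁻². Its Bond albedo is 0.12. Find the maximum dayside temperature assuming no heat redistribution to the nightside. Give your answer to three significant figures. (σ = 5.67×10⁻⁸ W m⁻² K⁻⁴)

With no redistribution each surface element balances locally: S(1−A) = σT⁴.
T = [3330 × 0.88 / 5.67×10⁻⁸]^(1/4) = (5.17×10¹⁰)^(1/4) = 477 K.

T_ss ≈ 477 K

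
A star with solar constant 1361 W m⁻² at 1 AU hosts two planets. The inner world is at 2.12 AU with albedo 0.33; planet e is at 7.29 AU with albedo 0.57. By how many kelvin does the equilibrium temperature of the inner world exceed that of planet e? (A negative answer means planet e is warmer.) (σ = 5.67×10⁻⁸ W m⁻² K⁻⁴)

T_eq = [S₀(1−A)/(4σd²)]^(1/4), so T ∝ (1−A)^(1/4) / √d.
T₁ = [1361×0.67/(4×5.67×10⁻⁸×2.12²)]^(1/4) = 172.94 K.
T₂ = [1361×0.43/(4×5.67×10⁻⁸×7.29²)]^(1/4) = 83.48 K.

ΔT ≈ 89.5 K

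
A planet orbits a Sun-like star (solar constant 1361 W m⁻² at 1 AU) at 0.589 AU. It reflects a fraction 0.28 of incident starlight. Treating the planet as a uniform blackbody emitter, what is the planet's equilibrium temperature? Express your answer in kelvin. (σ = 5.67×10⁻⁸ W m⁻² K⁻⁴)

Flux at 0.589 AU: S = 1361/0.589² = 3920 W m⁻².
Energy balance: absorbed = emitted ⇒ πR²·S(1−A) = 4πR²·σT_eq⁴, so T_eq⁴ = S(1−A)/(4σ).
T_eq = [3920 × 0.72 / (4 × 5.67×10⁻⁸)]^(1/4) = (1.25×10¹⁰)^(1/4) = 334 K.

T_eq ≈ 334 K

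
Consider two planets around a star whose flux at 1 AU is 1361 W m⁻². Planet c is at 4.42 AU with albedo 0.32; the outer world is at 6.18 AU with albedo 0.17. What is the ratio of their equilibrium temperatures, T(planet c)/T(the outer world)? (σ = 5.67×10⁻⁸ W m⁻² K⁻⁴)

T_eq = [S₀(1−A)/(4σd²)]^(1/4), so T ∝ (1−A)^(1/4) / √d.
T₁ = [1361×0.68/(4×5.67×10⁻⁸×4.42²)]^(1/4) = 120.22 K.
T₂ = [1361×0.83/(4×5.67×10⁻⁸×6.18²)]^(1/4) = 106.86 K.

T₁/T₂ ≈ 1.125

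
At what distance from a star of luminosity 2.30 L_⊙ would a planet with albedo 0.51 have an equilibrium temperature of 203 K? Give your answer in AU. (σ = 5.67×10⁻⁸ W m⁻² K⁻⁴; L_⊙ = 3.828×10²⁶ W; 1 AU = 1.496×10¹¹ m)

d ≈ 2.00 AU

L = 2.30 × 3.828×10²⁶ = 8.80×10²⁶ W.
From T_eq⁴ = L(1−A)/(16πσd²): d = √[L(1−A)/(16πσT_eq⁴)].
d = √[8.80×10²⁶ × 0.49 / (16π × 5.67×10⁻⁸ × (203)⁴)] = 2.99×10¹¹ m = 2.00 AU.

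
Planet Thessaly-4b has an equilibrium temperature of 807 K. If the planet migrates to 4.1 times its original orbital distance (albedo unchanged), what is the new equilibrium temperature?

T_eq ≈ 399 K

T_eq ∝ L^(1/4) · d^(−1/2).
T′ = 807 / 4.1^(1/2) = 399 K.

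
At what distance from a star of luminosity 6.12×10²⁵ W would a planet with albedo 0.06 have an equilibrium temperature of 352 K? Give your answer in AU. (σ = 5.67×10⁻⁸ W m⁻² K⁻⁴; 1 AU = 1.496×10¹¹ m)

d ≈ 0.242 AU

From T_eq⁴ = L(1−A)/(16πσd²): d = √[L(1−A)/(16πσT_eq⁴)].
d = √[6.12×10²⁵ × 0.94 / (16π × 5.67×10⁻⁸ × (352)⁴)] = 3.63×10¹⁰ m = 0.242 AU.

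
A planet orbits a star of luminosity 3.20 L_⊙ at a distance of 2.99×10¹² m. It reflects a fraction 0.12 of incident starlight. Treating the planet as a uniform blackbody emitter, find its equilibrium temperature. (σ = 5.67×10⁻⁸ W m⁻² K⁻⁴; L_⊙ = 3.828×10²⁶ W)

T_eq ≈ 80.6 K

L = 3.20 × 3.828×10²⁶ = 1.22×10²⁷ W.
Flux: S = L/(4πd²) = 1.22×10²⁷/(4π×(2.99×10¹²)²) = 10.9 W m⁻².
Energy balance: absorbed = emitted ⇒ πR²·S(1−A) = 4πR²·σT_eq⁴, so T_eq⁴ = S(1−A)/(4σ).
T_eq = [10.9 × 0.88 / (4 × 5.67×10⁻⁸)]^(1/4) = (4.23×10⁷)^(1/4) = 80.6 K.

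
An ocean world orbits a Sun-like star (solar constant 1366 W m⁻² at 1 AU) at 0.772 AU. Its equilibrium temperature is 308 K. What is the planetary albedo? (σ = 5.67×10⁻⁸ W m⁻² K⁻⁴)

A ≈ 0.11

Flux at 0.772 AU: S = 1366/0.772² = 2290 W m⁻².
From T_eq⁴ = S(1−A)/(4σ): 1−A = 4σT_eq⁴/S.
1−A = 4 × 5.67×10⁻⁸ × (308)⁴ / 2290 = 0.890.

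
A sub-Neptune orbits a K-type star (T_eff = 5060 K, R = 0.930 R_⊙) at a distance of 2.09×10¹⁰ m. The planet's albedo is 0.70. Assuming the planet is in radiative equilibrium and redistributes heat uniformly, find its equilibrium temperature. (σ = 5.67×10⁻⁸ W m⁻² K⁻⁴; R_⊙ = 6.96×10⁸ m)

R_⋆ = 0.930 × 6.96×10⁸ = 6.47×10⁸ m.
L = 4πR_⋆²σT_⋆⁴ = 4π(6.47×10⁸)² × 5.67×10⁻⁸ × (5060)⁴ = 1.96×10²⁶ W.
S = L/(4πd²) = 3.57×10⁴ W m⁻².
Energy balance: absorbed = emitted ⇒ πR²·S(1−A) = 4πR²·σT_eq⁴, so T_eq⁴ = S(1−A)/(4σ).
T_eq = [3.57×10⁴ × 0.30 / (4 × 5.67×10⁻⁸)]^(1/4) = (4.72×10¹⁰)^(1/4) = 466 K.

T_eq ≈ 466 K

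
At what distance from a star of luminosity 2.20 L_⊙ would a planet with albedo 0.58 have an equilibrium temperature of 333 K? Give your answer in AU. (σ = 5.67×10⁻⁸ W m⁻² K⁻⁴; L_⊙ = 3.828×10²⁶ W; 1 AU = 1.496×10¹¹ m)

L = 2.20 × 3.828×10²⁶ = 8.42×10²⁶ W.
From T_eq⁴ = L(1−A)/(16πσd²): d = √[L(1−A)/(16πσT_eq⁴)].
d = √[8.42×10²⁶ × 0.42 / (16π × 5.67×10⁻⁸ × (333)⁴)] = 1.00×10¹¹ m = 0.672 AU.

d ≈ 0.672 AU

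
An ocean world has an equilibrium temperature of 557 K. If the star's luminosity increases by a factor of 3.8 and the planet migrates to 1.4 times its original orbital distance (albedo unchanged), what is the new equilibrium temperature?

T_eq ∝ L^(1/4) · d^(−1/2).
T′ = 557 × 3.8^(1/4) / 1.4^(1/2) = 657 K.

T_eq ≈ 657 K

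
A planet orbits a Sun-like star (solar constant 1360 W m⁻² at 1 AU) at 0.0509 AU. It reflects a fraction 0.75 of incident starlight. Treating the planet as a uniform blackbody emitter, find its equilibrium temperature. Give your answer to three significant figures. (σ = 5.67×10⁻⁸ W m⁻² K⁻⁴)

Flux at 0.0509 AU: S = 1360/0.0509² = 5.25×10⁵ W m⁻².
Energy balance: absorbed = emitted ⇒ πR²·S(1−A) = 4πR²·σT_eq⁴, so T_eq⁴ = S(1−A)/(4σ).
T_eq = [5.25×10⁵ × 0.25 / (4 × 5.67×10⁻⁸)]^(1/4) = (5.79×10¹¹)^(1/4) = 872 K.

T_eq ≈ 872 K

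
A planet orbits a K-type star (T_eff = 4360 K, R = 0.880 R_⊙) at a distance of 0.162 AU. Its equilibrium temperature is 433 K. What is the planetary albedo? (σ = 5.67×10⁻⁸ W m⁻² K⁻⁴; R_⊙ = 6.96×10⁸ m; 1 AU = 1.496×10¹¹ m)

R_⋆ = 0.880 × 6.96×10⁸ = 6.12×10⁸ m.
d = 0.162 AU = 2.42×10¹⁰ m.
L = 4πR_⋆²σT_⋆⁴ = 4π(6.12×10⁸)² × 5.67×10⁻⁸ × (4360)⁴ = 9.66×10²⁵ W.
S = L/(4πd²) = 1.31×10⁴ W m⁻².
From T_eq⁴ = S(1−A)/(4σ): 1−A = 4σT_eq⁴/S.
1−A = 4 × 5.67×10⁻⁸ × (433)⁴ / 1.31×10⁴ = 0.609.

A ≈ 0.39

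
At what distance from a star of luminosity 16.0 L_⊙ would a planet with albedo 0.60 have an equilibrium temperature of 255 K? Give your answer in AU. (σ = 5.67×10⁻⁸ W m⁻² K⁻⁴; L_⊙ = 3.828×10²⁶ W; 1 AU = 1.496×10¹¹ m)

d ≈ 3.01 AU

L = 16.0 × 3.828×10²⁶ = 6.12×10²⁷ W.
From T_eq⁴ = L(1−A)/(16πσd²): d = √[L(1−A)/(16πσT_eq⁴)].
d = √[6.12×10²⁷ × 0.40 / (16π × 5.67×10⁻⁸ × (255)⁴)] = 4.51×10¹¹ m = 3.01 AU.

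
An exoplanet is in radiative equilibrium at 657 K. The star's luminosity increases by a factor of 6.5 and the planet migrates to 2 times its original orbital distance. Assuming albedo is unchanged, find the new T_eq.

T_eq ≈ 742 K

T_eq ∝ L^(1/4) · d^(−1/2).
T′ = 657 × 6.5^(1/4) / 2^(1/2) = 742 K.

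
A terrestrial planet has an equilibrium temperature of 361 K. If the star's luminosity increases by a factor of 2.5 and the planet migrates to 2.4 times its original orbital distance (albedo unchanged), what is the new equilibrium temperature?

T_eq ∝ L^(1/4) · d^(−1/2).
T′ = 361 × 2.5^(1/4) / 2.4^(1/2) = 293 K.

T_eq ≈ 293 K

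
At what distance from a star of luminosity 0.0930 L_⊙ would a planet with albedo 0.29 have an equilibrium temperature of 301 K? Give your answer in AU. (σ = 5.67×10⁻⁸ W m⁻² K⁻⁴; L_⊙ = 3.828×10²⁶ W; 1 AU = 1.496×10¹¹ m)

L = 0.0930 × 3.828×10²⁶ = 3.56×10²⁵ W.
From T_eq⁴ = L(1−A)/(16πσd²): d = √[L(1−A)/(16πσT_eq⁴)].
d = √[3.56×10²⁵ × 0.71 / (16π × 5.67×10⁻⁸ × (301)⁴)] = 3.29×10¹⁰ m = 0.220 AU.

d ≈ 0.220 AU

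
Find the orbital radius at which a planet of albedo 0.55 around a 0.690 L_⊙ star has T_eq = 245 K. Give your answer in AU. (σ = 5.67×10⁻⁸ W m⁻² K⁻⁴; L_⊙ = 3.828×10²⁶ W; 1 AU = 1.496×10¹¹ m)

L = 0.690 × 3.828×10²⁶ = 2.64×10²⁶ W.
From T_eq⁴ = L(1−A)/(16πσd²): d = √[L(1−A)/(16πσT_eq⁴)].
d = √[2.64×10²⁶ × 0.45 / (16π × 5.67×10⁻⁸ × (245)⁴)] = 1.08×10¹¹ m = 0.719 AU.

d ≈ 0.719 AU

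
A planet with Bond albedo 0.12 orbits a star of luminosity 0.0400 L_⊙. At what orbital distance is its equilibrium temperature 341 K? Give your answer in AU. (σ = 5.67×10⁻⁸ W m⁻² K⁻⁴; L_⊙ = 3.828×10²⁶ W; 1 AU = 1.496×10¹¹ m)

d ≈ 0.125 AU

L = 0.0400 × 3.828×10²⁶ = 1.53×10²⁵ W.
From T_eq⁴ = L(1−A)/(16πσd²): d = √[L(1−A)/(16πσT_eq⁴)].
d = √[1.53×10²⁵ × 0.88 / (16π × 5.67×10⁻⁸ × (341)⁴)] = 1.87×10¹⁰ m = 0.125 AU.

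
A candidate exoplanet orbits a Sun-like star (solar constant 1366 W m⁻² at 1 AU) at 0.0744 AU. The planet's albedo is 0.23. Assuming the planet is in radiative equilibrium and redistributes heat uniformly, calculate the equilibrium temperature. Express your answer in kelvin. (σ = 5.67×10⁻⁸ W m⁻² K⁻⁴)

Flux at 0.0744 AU: S = 1366/0.0744² = 2.47×10⁵ W m⁻².
Energy balance: absorbed = emitted ⇒ πR²·S(1−A) = 4πR²·σT_eq⁴, so T_eq⁴ = S(1−A)/(4σ).
T_eq = [2.47×10⁵ × 0.77 / (4 × 5.67×10⁻⁸)]^(1/4) = (8.38×10¹¹)^(1/4) = 957 K.

T_eq ≈ 957 K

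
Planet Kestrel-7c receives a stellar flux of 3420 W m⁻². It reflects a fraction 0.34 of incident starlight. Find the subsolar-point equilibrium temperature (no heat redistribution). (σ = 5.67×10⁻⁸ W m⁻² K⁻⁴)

At the subsolar point the surface absorbs S(1−A) and emits σT⁴ per unit area — no factor of 4, since only the local patch is in balance.
T = [3420 × 0.66 / 5.67×10⁻⁸]^(1/4) = (3.98×10¹⁰)^(1/4) = 447 K.

T_ss ≈ 447 K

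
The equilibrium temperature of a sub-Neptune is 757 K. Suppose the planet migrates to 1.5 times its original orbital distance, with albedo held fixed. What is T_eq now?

T_eq ∝ L^(1/4) · d^(−1/2).
T′ = 757 / 1.5^(1/2) = 618 K.

T_eq ≈ 618 K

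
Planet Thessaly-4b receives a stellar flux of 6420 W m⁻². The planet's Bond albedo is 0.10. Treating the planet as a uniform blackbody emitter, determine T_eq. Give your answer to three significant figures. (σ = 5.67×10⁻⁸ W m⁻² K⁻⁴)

Energy balance: absorbed = emitted ⇒ πR²·S(1−A) = 4πR²·σT_eq⁴, so T_eq⁴ = S(1−A)/(4σ).
T_eq = [6420 × 0.90 / (4 × 5.67×10⁻⁸)]^(1/4) = (2.55×10¹⁰)^(1/4) = 400 K.

T_eq ≈ 400 K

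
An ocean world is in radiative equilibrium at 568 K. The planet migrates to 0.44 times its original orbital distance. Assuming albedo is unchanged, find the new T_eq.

T_eq ∝ L^(1/4) · d^(−1/2).
T′ = 568 / 0.44^(1/2) = 856 K.

T_eq ≈ 856 K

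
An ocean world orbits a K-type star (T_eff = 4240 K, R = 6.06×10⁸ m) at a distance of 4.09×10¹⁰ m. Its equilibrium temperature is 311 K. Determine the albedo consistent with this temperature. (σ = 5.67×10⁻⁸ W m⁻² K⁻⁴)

L = 4πR_⋆²σT_⋆⁴ = 4π(6.06×10⁸)² × 5.67×10⁻⁸ × (4240)⁴ = 8.46×10²⁵ W.
S = L/(4πd²) = 4020 W m⁻².
From T_eq⁴ = S(1−A)/(4σ): 1−A = 4σT_eq⁴/S.
1−A = 4 × 5.67×10⁻⁸ × (311)⁴ / 4020 = 0.527.

A ≈ 0.47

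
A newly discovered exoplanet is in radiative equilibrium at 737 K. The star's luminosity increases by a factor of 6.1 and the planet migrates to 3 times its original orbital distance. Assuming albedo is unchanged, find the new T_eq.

T_eq ≈ 669 K

T_eq ∝ L^(1/4) · d^(−1/2).
T′ = 737 × 6.1^(1/4) / 3^(1/2) = 669 K.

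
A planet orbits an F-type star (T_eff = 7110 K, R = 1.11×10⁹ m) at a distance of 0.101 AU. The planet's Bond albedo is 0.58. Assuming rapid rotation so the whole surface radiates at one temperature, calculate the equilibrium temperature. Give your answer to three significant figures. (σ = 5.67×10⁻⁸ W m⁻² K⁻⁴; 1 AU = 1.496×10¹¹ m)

d = 0.101 AU = 1.51×10¹⁰ m.
L = 4πR_⋆²σT_⋆⁴ = 4π(1.11×10⁹)² × 5.67×10⁻⁸ × (7110)⁴ = 2.24×10²⁷ W.
S = L/(4πd²) = 7.82×10⁵ W m⁻².
Energy balance: absorbed = emitted ⇒ πR²·S(1−A) = 4πR²·σT_eq⁴, so T_eq⁴ = S(1−A)/(4σ).
T_eq = [7.82×10⁵ × 0.42 / (4 × 5.67×10⁻⁸)]^(1/4) = (1.45×10¹²)^(1/4) = 1100 K.

T_eq ≈ 1100 K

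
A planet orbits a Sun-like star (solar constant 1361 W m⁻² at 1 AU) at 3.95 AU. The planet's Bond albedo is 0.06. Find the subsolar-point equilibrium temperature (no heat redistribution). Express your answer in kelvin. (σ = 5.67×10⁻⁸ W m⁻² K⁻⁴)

T_ss ≈ 195 K

Flux at 3.95 AU: S = 1361/3.95² = 87.2 W m⁻².
At the subsolar point the surface absorbs S(1−A) and emits σT⁴ per unit area — no factor of 4, since only the local patch is in balance.
T = [87.2 × 0.94 / 5.67×10⁻⁸]^(1/4) = (1.45×10⁹)^(1/4) = 195 K.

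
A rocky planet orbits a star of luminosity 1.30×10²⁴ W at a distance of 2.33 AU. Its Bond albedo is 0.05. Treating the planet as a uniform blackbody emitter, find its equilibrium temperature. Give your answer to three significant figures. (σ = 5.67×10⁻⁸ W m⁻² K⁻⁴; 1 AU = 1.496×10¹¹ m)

T_eq ≈ 43.5 K

d = 2.33 AU = 3.49×10¹¹ m.
Flux: S = L/(4πd²) = 1.30×10²⁴/(4π×(3.49×10¹¹)²) = 0.851 W m⁻².
Energy balance: absorbed = emitted ⇒ πR²·S(1−A) = 4πR²·σT_eq⁴, so T_eq⁴ = S(1−A)/(4σ).
T_eq = [0.851 × 0.95 / (4 × 5.67×10⁻⁸)]^(1/4) = (3.57×10⁶)^(1/4) = 43.5 K.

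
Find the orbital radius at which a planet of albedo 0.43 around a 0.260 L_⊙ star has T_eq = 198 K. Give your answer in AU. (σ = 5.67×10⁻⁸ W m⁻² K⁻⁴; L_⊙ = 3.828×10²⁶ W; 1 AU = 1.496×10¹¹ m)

d ≈ 0.761 AU

L = 0.260 × 3.828×10²⁶ = 9.95×10²⁵ W.
From T_eq⁴ = L(1−A)/(16πσd²): d = √[L(1−A)/(16πσT_eq⁴)].
d = √[9.95×10²⁵ × 0.57 / (16π × 5.67×10⁻⁸ × (198)⁴)] = 1.14×10¹¹ m = 0.761 AU.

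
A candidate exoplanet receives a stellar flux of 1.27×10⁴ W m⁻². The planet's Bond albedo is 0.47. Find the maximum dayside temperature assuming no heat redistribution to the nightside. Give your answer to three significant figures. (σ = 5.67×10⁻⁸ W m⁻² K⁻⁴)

With no redistribution each surface element balances locally: S(1−A) = σT⁴.
T = [1.27×10⁴ × 0.53 / 5.67×10⁻⁸]^(1/4) = (1.19×10¹¹)^(1/4) = 587 K.

T_ss ≈ 587 K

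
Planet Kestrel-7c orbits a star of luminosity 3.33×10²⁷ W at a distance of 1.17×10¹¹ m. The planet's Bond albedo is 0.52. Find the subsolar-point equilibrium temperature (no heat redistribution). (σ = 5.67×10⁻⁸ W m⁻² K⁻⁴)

Flux: S = L/(4πd²) = 3.33×10²⁷/(4π×(1.17×10¹¹)²) = 1.94×10⁴ W m⁻².
At the subsolar point the surface absorbs S(1−A) and emits σT⁴ per unit area — no factor of 4, since only the local patch is in balance.
T = [1.94×10⁴ × 0.48 / 5.67×10⁻⁸]^(1/4) = (1.64×10¹¹)^(1/4) = 636 K.

T_ss ≈ 636 K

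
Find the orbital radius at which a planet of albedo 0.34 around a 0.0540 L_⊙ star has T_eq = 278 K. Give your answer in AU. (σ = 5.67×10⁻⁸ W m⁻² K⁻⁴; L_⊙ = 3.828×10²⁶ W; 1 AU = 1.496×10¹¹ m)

d ≈ 0.189 AU

L = 0.0540 × 3.828×10²⁶ = 2.07×10²⁵ W.
From T_eq⁴ = L(1−A)/(16πσd²): d = √[L(1−A)/(16πσT_eq⁴)].
d = √[2.07×10²⁵ × 0.66 / (16π × 5.67×10⁻⁸ × (278)⁴)] = 2.83×10¹⁰ m = 0.189 AU.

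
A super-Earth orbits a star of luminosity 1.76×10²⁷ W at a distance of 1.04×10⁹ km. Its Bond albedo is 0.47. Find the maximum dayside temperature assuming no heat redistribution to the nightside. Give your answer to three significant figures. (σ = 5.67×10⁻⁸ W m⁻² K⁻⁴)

T_ss ≈ 187 K

d = 1.04×10⁹ km = 1.04×10¹² m.
Flux: S = L/(4πd²) = 1.76×10²⁷/(4π×(1.04×10¹²)²) = 129 W m⁻².
With no redistribution each surface element balances locally: S(1−A) = σT⁴.
T = [129 × 0.53 / 5.67×10⁻⁸]^(1/4) = (1.21×10⁹)^(1/4) = 187 K.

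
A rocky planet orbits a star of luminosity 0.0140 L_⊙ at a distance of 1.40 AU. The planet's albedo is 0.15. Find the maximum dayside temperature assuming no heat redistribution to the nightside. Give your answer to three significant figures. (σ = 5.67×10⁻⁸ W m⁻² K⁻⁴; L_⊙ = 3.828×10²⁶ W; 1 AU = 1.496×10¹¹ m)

T_ss ≈ 110 K

d = 1.40 AU = 2.09×10¹¹ m.
L = 0.0140 × 3.828×10²⁶ = 5.36×10²⁴ W.
Flux: S = L/(4πd²) = 5.36×10²⁴/(4π×(2.09×10¹¹)²) = 9.72 W m⁻².
With no redistribution each surface element balances locally: S(1−A) = σT⁴.
T = [9.72 × 0.85 / 5.67×10⁻⁸]^(1/4) = (1.46×10⁸)^(1/4) = 110 K.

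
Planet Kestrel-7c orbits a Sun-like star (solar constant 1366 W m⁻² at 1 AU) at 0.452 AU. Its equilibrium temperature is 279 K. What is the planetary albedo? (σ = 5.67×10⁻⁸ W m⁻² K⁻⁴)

A ≈ 0.79

Flux at 0.452 AU: S = 1366/0.452² = 6690 W m⁻².
From T_eq⁴ = S(1−A)/(4σ): 1−A = 4σT_eq⁴/S.
1−A = 4 × 5.67×10⁻⁸ × (279)⁴ / 6690 = 0.206.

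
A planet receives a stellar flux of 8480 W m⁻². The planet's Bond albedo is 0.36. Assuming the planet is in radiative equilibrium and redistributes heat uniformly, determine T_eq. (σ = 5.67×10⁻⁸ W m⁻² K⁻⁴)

Energy balance: absorbed = emitted ⇒ πR²·S(1−A) = 4πR²·σT_eq⁴, so T_eq⁴ = S(1−A)/(4σ).
T_eq = [8480 × 0.64 / (4 × 5.67×10⁻⁸)]^(1/4) = (2.39×10¹⁰)^(1/4) = 393 K.

T_eq ≈ 393 K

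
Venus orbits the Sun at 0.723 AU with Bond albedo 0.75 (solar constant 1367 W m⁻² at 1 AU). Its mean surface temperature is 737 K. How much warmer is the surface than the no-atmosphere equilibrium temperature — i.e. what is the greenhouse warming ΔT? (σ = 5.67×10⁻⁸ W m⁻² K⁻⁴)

ΔT ≈ 505.3 K

S = 1367/0.723² = 2615 W m⁻².
T_eq = [S(1−A)/(4σ)]^(1/4) = [2615×0.25/(4×5.67×10⁻⁸)]^(1/4) = 231.7 K.
ΔT = T_surf − T_eq = 737 − 231.7.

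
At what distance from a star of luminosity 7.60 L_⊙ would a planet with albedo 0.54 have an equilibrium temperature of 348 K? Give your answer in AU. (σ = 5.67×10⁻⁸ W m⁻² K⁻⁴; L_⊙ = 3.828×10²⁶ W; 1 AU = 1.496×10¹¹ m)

L = 7.60 × 3.828×10²⁶ = 2.91×10²⁷ W.
From T_eq⁴ = L(1−A)/(16πσd²): d = √[L(1−A)/(16πσT_eq⁴)].
d = √[2.91×10²⁷ × 0.46 / (16π × 5.67×10⁻⁸ × (348)⁴)] = 1.79×10¹¹ m = 1.20 AU.

d ≈ 1.20 AU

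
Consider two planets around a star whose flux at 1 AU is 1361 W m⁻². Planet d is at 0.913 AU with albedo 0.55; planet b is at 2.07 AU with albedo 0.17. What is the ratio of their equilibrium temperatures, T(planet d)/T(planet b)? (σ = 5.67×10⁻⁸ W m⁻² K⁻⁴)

T_eq = [S₀(1−A)/(4σd²)]^(1/4), so T ∝ (1−A)^(1/4) / √d.
T₁ = [1361×0.45/(4×5.67×10⁻⁸×0.913²)]^(1/4) = 238.57 K.
T₂ = [1361×0.83/(4×5.67×10⁻⁸×2.07²)]^(1/4) = 184.65 K.

T₁/T₂ ≈ 1.292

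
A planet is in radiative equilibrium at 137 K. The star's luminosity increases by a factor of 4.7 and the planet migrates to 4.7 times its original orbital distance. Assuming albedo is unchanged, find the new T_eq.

T_eq ∝ L^(1/4) · d^(−1/2).
T′ = 137 × 4.7^(1/4) / 4.7^(1/2) = 93.0 K.

T_eq ≈ 93.0 K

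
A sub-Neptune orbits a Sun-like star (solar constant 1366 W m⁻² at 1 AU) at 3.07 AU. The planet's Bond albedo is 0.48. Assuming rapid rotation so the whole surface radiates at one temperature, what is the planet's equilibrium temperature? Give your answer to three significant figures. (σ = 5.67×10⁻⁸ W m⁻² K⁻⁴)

T_eq ≈ 135 K

Flux at 3.07 AU: S = 1366/3.07² = 145 W m⁻².
Energy balance: absorbed = emitted ⇒ πR²·S(1−A) = 4πR²·σT_eq⁴, so T_eq⁴ = S(1−A)/(4σ).
T_eq = [145 × 0.52 / (4 × 5.67×10⁻⁸)]^(1/4) = (3.32×10⁸)^(1/4) = 135 K.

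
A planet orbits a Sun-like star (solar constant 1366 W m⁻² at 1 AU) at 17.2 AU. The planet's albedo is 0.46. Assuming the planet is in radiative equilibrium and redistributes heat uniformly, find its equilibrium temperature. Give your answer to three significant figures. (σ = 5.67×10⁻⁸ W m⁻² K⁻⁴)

T_eq ≈ 57.6 K

Flux at 17.2 AU: S = 1366/17.2² = 4.62 W m⁻².
Energy balance: absorbed = emitted ⇒ πR²·S(1−A) = 4πR²·σT_eq⁴, so T_eq⁴ = S(1−A)/(4σ).
T_eq = [4.62 × 0.54 / (4 × 5.67×10⁻⁸)]^(1/4) = (1.10×10⁷)^(1/4) = 57.6 K.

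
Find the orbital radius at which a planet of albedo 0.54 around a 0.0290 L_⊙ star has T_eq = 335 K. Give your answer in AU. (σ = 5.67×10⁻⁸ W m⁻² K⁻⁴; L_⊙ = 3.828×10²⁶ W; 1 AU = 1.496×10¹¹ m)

d ≈ 0.0797 AU

L = 0.0290 × 3.828×10²⁶ = 1.11×10²⁵ W.
From T_eq⁴ = L(1−A)/(16πσd²): d = √[L(1−A)/(16πσT_eq⁴)].
d = √[1.11×10²⁵ × 0.46 / (16π × 5.67×10⁻⁸ × (335)⁴)] = 1.19×10¹⁰ m = 0.0797 AU.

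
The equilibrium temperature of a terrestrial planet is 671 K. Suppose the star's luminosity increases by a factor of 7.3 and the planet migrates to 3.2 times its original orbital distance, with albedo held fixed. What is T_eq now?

T_eq ≈ 617 K

T_eq ∝ L^(1/4) · d^(−1/2).
T′ = 671 × 7.3^(1/4) / 3.2^(1/2) = 617 K.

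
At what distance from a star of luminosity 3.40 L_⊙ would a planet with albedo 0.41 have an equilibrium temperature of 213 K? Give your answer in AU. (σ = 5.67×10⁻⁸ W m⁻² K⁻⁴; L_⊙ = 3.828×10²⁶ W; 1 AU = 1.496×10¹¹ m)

d ≈ 2.42 AU

L = 3.40 × 3.828×10²⁶ = 1.30×10²⁷ W.
From T_eq⁴ = L(1−A)/(16πσd²): d = √[L(1−A)/(16πσT_eq⁴)].
d = √[1.30×10²⁷ × 0.59 / (16π × 5.67×10⁻⁸ × (213)⁴)] = 3.62×10¹¹ m = 2.42 AU.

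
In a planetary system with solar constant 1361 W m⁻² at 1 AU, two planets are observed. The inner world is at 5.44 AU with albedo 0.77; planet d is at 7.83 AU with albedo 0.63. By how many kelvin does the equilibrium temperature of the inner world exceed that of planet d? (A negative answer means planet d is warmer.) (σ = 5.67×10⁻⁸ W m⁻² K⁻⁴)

T_eq = [S₀(1−A)/(4σd²)]^(1/4), so T ∝ (1−A)^(1/4) / √d.
T₁ = [1361×0.23/(4×5.67×10⁻⁸×5.44²)]^(1/4) = 82.64 K.
T₂ = [1361×0.37/(4×5.67×10⁻⁸×7.83²)]^(1/4) = 77.58 K.

ΔT ≈ 5.1 K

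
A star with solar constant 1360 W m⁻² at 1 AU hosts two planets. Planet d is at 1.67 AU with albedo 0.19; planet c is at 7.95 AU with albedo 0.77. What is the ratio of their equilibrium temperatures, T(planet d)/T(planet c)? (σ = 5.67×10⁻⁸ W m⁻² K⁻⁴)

T₁/T₂ ≈ 2.989

T_eq = [S₀(1−A)/(4σd²)]^(1/4), so T ∝ (1−A)^(1/4) / √d.
T₁ = [1360×0.81/(4×5.67×10⁻⁸×1.67²)]^(1/4) = 204.29 K.
T₂ = [1360×0.23/(4×5.67×10⁻⁸×7.95²)]^(1/4) = 68.35 K.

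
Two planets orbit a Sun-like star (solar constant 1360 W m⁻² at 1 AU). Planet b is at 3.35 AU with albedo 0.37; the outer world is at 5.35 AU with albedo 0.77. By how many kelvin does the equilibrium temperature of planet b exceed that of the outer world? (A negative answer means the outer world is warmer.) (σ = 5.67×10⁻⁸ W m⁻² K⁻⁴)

T_eq = [S₀(1−A)/(4σd²)]^(1/4), so T ∝ (1−A)^(1/4) / √d.
T₁ = [1360×0.63/(4×5.67×10⁻⁸×3.35²)]^(1/4) = 135.45 K.
T₂ = [1360×0.23/(4×5.67×10⁻⁸×5.35²)]^(1/4) = 83.32 K.

ΔT ≈ 52.1 K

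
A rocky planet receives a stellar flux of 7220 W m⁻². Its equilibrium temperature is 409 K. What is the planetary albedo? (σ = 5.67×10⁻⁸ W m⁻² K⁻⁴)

From T_eq⁴ = S(1−A)/(4σ): 1−A = 4σT_eq⁴/S.
1−A = 4 × 5.67×10⁻⁸ × (409)⁴ / 7220 = 0.879.

A ≈ 0.12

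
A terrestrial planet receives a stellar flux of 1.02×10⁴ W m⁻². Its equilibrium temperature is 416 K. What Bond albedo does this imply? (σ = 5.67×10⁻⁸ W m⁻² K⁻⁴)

From T_eq⁴ = S(1−A)/(4σ): 1−A = 4σT_eq⁴/S.
1−A = 4 × 5.67×10⁻⁸ × (416)⁴ / 1.02×10⁴ = 0.666.

A ≈ 0.33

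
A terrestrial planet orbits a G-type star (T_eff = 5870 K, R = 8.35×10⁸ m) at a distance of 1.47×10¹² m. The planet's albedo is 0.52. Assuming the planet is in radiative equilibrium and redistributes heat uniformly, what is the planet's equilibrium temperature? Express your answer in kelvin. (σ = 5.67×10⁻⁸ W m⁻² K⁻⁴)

T_eq ≈ 82.3 K

L = 4πR_⋆²σT_⋆⁴ = 4π(8.35×10⁸)² × 5.67×10⁻⁸ × (5870)⁴ = 5.90×10²⁶ W.
S = L/(4πd²) = 21.7 W m⁻².
Energy balance: absorbed = emitted ⇒ πR²·S(1−A) = 4πR²·σT_eq⁴, so T_eq⁴ = S(1−A)/(4σ).
T_eq = [21.7 × 0.48 / (4 × 5.67×10⁻⁸)]^(1/4) = (4.60×10⁷)^(1/4) = 82.3 K.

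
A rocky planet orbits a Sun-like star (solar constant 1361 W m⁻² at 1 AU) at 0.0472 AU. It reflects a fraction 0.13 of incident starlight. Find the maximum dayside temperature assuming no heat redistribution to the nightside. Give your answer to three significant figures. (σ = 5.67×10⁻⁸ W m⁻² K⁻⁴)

T_ss ≈ 1750 K

Flux at 0.0472 AU: S = 1361/0.0472² = 6.11×10⁵ W m⁻².
With no redistribution each surface element balances locally: S(1−A) = σT⁴.
T = [6.11×10⁵ × 0.87 / 5.67×10⁻⁸]^(1/4) = (9.37×10¹²)^(1/4) = 1750 K.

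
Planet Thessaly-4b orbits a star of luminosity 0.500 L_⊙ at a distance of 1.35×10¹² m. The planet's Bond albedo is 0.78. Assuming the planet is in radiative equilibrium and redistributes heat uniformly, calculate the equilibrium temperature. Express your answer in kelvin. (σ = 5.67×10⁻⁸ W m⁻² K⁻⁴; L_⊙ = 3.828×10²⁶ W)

T_eq ≈ 53.4 K

L = 0.500 × 3.828×10²⁶ = 1.91×10²⁶ W.
Flux: S = L/(4πd²) = 1.91×10²⁶/(4π×(1.35×10¹²)²) = 8.36 W m⁻².
Energy balance: absorbed = emitted ⇒ πR²·S(1−A) = 4πR²·σT_eq⁴, so T_eq⁴ = S(1−A)/(4σ).
T_eq = [8.36 × 0.22 / (4 × 5.67×10⁻⁸)]^(1/4) = (8.11×10⁶)^(1/4) = 53.4 K.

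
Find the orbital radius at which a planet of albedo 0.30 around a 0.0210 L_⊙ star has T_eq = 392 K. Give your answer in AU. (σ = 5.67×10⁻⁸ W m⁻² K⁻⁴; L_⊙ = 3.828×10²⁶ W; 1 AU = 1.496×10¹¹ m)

L = 0.0210 × 3.828×10²⁶ = 8.04×10²⁴ W.
From T_eq⁴ = L(1−A)/(16πσd²): d = √[L(1−A)/(16πσT_eq⁴)].
d = √[8.04×10²⁴ × 0.70 / (16π × 5.67×10⁻⁸ × (392)⁴)] = 9.14×10⁹ m = 0.0611 AU.

d ≈ 0.0611 AU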